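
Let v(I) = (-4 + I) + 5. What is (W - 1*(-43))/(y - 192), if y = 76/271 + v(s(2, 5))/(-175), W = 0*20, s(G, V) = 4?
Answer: -407855/1818731 ≈ -0.22425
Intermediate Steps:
v(I) = 1 + I
W = 0
y = 2389/9485 (y = 76/271 + (1 + 4)/(-175) = 76*(1/271) + 5*(-1/175) = 76/271 - 1/35 = 2389/9485 ≈ 0.25187)
(W - 1*(-43))/(y - 192) = (0 - 1*(-43))/(2389/9485 - 192) = (0 + 43)/(-1818731/9485) = -9485/1818731*43 = -407855/1818731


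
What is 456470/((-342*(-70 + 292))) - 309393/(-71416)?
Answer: -2277226847/1355547096 ≈ -1.6799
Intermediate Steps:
456470/((-342*(-70 + 292))) - 309393/(-71416) = 456470/((-342*222)) - 309393*(-1/71416) = 456470/(-75924) + 309393/71416 = 456470*(-1/75924) + 309393/71416 = -228235/37962 + 309393/71416 = -2277226847/1355547096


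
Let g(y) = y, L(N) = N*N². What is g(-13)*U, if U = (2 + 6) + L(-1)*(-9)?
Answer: -221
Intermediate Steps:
L(N) = N³
U = 17 (U = (2 + 6) + (-1)³*(-9) = 8 - 1*(-9) = 8 + 9 = 17)
g(-13)*U = -13*17 = -221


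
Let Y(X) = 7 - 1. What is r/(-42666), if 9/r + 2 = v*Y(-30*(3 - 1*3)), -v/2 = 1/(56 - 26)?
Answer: 5/56888 ≈ 8.7892e-5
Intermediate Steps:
Y(X) = 6
v = -1/15 (v = -2/(56 - 26) = -2/30 = -2*1/30 = -1/15 ≈ -0.066667)
r = -15/4 (r = 9/(-2 - 1/15*6) = 9/(-2 - ⅖) = 9/(-12/5) = 9*(-5/12) = -15/4 ≈ -3.7500)
r/(-42666) = -15/4/(-42666) = -15/4*(-1/42666) = 5/56888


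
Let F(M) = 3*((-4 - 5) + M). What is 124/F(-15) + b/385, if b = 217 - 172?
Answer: -2225/1386 ≈ -1.6053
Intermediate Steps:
F(M) = -27 + 3*M (F(M) = 3*(-9 + M) = -27 + 3*M)
b = 45
124/F(-15) + b/385 = 124/(-27 + 3*(-15)) + 45/385 = 124/(-27 - 45) + 45*(1/385) = 124/(-72) + 9/77 = 124*(-1/72) + 9/77 = -31/18 + 9/77 = -2225/1386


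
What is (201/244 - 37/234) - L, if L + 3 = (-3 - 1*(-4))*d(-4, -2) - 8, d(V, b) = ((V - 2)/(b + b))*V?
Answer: 504319/28548 ≈ 17.666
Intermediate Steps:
d(V, b) = V*(-2 + V)/(2*b) (d(V, b) = ((-2 + V)/((2*b)))*V = ((-2 + V)*(1/(2*b)))*V = ((-2 + V)/(2*b))*V = V*(-2 + V)/(2*b))
L = -17 (L = -3 + ((-3 - 1*(-4))*((1/2)*(-4)*(-2 - 4)/(-2)) - 8) = -3 + ((-3 + 4)*((1/2)*(-4)*(-1/2)*(-6)) - 8) = -3 + (1*(-6) - 8) = -3 + (-6 - 8) = -3 - 14 = -17)
(201/244 - 37/234) - L = (201/244 - 37/234) - 1*(-17) = (201*(1/244) - 37*1/234) + 17 = (201/244 - 37/234) + 17 = 19003/28548 + 17 = 504319/28548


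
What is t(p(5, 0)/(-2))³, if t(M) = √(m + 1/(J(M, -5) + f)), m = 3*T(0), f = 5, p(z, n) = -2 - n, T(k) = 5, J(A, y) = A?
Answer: 91*√546/36 ≈ 59.066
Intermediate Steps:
m = 15 (m = 3*5 = 15)
t(M) = √(15 + 1/(5 + M)) (t(M) = √(15 + 1/(M + 5)) = √(15 + 1/(5 + M)))
t(p(5, 0)/(-2))³ = (√((76 + 15*((-2 - 1*0)/(-2)))/(5 + (-2 - 1*0)/(-2))))³ = (√((76 + 15*((-2 + 0)*(-½)))/(5 + (-2 + 0)*(-½))))³ = (√((76 + 15*(-2*(-½)))/(5 - 2*(-½))))³ = (√((76 + 15*1)/(5 + 1)))³ = (√((76 + 15)/6))³ = (√((⅙)*91))³ = (√(91/6))³ = (√546/6)³ = 91*√546/36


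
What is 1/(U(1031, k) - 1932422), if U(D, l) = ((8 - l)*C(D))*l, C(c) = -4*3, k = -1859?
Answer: 1/39716614 ≈ 2.5178e-8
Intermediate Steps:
C(c) = -12
U(D, l) = l*(-96 + 12*l) (U(D, l) = ((8 - l)*(-12))*l = (-96 + 12*l)*l = l*(-96 + 12*l))
1/(U(1031, k) - 1932422) = 1/(12*(-1859)*(-8 - 1859) - 1932422) = 1/(12*(-1859)*(-1867) - 1932422) = 1/(41649036 - 1932422) = 1/39716614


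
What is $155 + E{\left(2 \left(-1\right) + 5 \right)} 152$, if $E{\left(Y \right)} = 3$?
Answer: $611$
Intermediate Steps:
$155 + E{\left(2 \left(-1\right) + 5 \right)} 152 = 155 + 3 \cdot 152 = 155 + 456 = 611$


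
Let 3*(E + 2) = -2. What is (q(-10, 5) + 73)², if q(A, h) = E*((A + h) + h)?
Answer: 5329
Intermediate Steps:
E = -8/3 (E = -2 + (⅓)*(-2) = -2 - ⅔ = -8/3 ≈ -2.6667)
q(A, h) = -16*h/3 - 8*A/3 (q(A, h) = -8*((A + h) + h)/3 = -8*(A + 2*h)/3 = -16*h/3 - 8*A/3)
(q(-10, 5) + 73)² = ((-16/3*5 - 8/3*(-10)) + 73)² = ((-80/3 + 80/3) + 73)² = (0 + 73)² = 73² = 5329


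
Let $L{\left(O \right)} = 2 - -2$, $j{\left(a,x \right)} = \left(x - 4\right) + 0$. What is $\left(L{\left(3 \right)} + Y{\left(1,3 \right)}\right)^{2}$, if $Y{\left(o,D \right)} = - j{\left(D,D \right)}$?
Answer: $25$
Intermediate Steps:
$j{\left(a,x \right)} = -4 + x$ ($j{\left(a,x \right)} = \left(-4 + x\right) + 0 = -4 + x$)
$Y{\left(o,D \right)} = 4 - D$ ($Y{\left(o,D \right)} = - (-4 + D) = 4 - D$)
$L{\left(O \right)} = 4$ ($L{\left(O \right)} = 2 + 2 = 4$)
$\left(L{\left(3 \right)} + Y{\left(1,3 \right)}\right)^{2} = \left(4 + \left(4 - 3\right)\right)^{2} = \left(4 + 1\right)^{2} = 5^{2} = 25$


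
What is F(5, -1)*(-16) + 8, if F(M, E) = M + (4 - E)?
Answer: -152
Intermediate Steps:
F(M, E) = 4 + M - E
F(5, -1)*(-16) + 8 = (4 + 5 - 1*(-1))*(-16) + 8 = (4 + 5 + 1)*(-16) + 8 = 10*(-16) + 8 = -160 + 8 = -152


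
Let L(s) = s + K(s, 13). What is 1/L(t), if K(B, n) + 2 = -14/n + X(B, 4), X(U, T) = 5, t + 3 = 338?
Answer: 13/4380 ≈ 0.0029680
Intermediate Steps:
t = 335 (t = -3 + 338 = 335)
K(B, n) = 3 - 14/n (K(B, n) = -2 + (-14/n + 5) = -2 + (5 - 14/n) = 3 - 14/n)
L(s) = 25/13 + s (L(s) = s + (3 - 14/13) = s + 25/13 = 25/13 + s)
1/L(t) = 1/(25/13 + 335) = 1/(4380/13) = 13/4380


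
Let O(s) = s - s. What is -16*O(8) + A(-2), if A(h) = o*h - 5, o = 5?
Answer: -15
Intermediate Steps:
A(h) = -5 + 5*h (A(h) = 5*h - 5 = -5 + 5*h)
O(s) = 0
-16*O(8) + A(-2) = -16*0 + (-5 + 5*(-2)) = 0 + (-5 - 10) = 0 - 15 = -15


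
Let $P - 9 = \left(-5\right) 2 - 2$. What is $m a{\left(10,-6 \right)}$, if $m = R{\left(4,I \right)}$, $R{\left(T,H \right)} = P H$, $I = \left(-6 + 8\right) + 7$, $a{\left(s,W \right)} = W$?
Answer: $162$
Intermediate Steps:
$P = -3$ ($P = 9 - 12 = -3$)
$I = 9$ ($I = 2 + 7 = 9$)
$R{\left(T,H \right)} = - 3 H$
$m = -27$ ($m = \left(-3\right) 9 = -27$)
$m a{\left(10,-6 \right)} = \left(-27\right) \left(-6\right) = 162$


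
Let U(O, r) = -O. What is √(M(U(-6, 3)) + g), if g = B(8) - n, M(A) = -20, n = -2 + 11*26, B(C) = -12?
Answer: 2*I*√79 ≈ 17.776*I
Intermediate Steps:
n = 284 (n = -2 + 286 = 284)
g = -296 (g = -12 - 1*284 = -12 - 284 = -296)
√(M(U(-6, 3)) + g) = √(-20 - 296) = √(-316) = 2*I*√79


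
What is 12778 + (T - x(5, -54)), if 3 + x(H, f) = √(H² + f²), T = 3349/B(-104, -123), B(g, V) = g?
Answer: 1325875/104 - √2941 ≈ 12695.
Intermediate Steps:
T = -3349/104 (T = 3349/(-104) = 3349*(-1/104) = -3349/104 ≈ -32.202)
x(H, f) = -3 + √(H² + f²)
12778 + (T - x(5, -54)) = 12778 + (-3349/104 - (-3 + √(5² + (-54)²))) = 12778 + (-3349/104 - (-3 + √(25 + 2916))) = 12778 + (-3349/104 - (-3 + √2941)) = 12778 + (-3349/104 + (3 - √2941)) = 12778 + (-3037/104 - √2941) = 1325875/104 - √2941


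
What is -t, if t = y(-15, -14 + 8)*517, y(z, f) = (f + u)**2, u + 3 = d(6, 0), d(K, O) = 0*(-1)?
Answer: -41877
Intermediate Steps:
d(K, O) = 0
u = -3 (u = -3 + 0 = -3)
y(z, f) = (-3 + f)**2 (y(z, f) = (f - 3)**2 = (-3 + f)**2)
t = 41877 (t = (-3 + (-14 + 8))**2*517 = (-3 - 6)**2*517 = (-9)**2*517 = 81*517 = 41877)
-t = -1*41877 = -41877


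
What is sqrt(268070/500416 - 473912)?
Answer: I*sqrt(1854298363418718)/62552 ≈ 688.41*I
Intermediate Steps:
sqrt(268070/500416 - 473912) = sqrt(268070*(1/500416) - 473912) = sqrt(134035/250208 - 473912) = sqrt(-118576439661/250208) = I*sqrt(1854298363418718)/62552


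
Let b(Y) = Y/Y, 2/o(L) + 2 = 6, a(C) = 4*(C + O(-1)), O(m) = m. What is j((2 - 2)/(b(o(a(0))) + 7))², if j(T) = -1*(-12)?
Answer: 144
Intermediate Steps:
a(C) = -4 + 4*C (a(C) = 4*(C - 1) = 4*(-1 + C) = -4 + 4*C)
o(L) = ½ (o(L) = 2/(-2 + 6) = 2/4 = 2*(¼) = ½)
b(Y) = 1
j(T) = 12
j((2 - 2)/(b(o(a(0))) + 7))² = 12² = 144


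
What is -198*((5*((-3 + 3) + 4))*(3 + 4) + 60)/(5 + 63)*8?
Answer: -79200/17 ≈ -4658.8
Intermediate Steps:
-198*((5*((-3 + 3) + 4))*(3 + 4) + 60)/(5 + 63)*8 = -198*((5*(0 + 4))*7 + 60)/68*8 = -198*((5*4)*7 + 60)/68*8 = -198*(20*7 + 60)/68*8 = -198*(140 + 60)/68*8 = -39600/68*8 = -198*50/17*8 = -9900/17*8 = -79200/17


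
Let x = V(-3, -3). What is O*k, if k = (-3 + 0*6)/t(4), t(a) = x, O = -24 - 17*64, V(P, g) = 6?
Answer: 556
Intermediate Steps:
O = -1112 (O = -24 - 1088 = -1112)
x = 6
t(a) = 6
k = -1/2 (k = (-3 + 0*6)/6 = (-3 + 0)*(1/6) = -3*1/6 = -1/2 ≈ -0.50000)
O*k = -1112*(-1/2) = 556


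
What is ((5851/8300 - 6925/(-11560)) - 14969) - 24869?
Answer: -191112565447/4797400 ≈ -39837.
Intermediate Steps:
((5851/8300 - 6925/(-11560)) - 14969) - 24869 = ((5851*(1/8300) - 6925*(-1/11560)) - 14969) - 24869 = ((5851/8300 + 1385/2312) - 14969) - 24869 = (6255753/4797400 - 14969) - 24869 = -71806024847/4797400 - 24869 = -191112565447/4797400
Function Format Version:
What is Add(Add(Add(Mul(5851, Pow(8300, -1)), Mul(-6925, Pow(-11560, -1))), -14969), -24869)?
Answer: Rational(-191112565447, 4797400) ≈ -39837.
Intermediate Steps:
Add(Add(Add(Mul(5851, Pow(8300, -1)), Mul(-6925, Pow(-11560, -1))), -14969), -24869) = Add(Add(Add(Mul(5851, Rational(1, 8300)), Mul(-6925, Rational(-1, 11560))), -14969), -24869) = Add(Add(Add(Rational(5851, 8300), Rational(1385, 2312)), -14969), -24869) = Add(Add(Rational(6255753, 4797400), -14969), -24869) = Add(Rational(-71806024847, 4797400), -24869) = Rational(-191112565447, 4797400)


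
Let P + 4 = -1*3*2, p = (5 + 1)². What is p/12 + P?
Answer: -7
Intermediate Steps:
p = 36 (p = 6² = 36)
P = -10 (P = -4 - 1*3*2 = -4 - 3*2 = -4 - 6 = -10)
p/12 + P = 36/12 - 10 = 36*(1/12) - 10 = 3 - 10 = -7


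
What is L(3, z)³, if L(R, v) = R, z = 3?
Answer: 27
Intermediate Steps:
L(3, z)³ = 3³ = 27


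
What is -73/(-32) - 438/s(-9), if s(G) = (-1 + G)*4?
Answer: 2117/160 ≈ 13.231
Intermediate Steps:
s(G) = -4 + 4*G
-73/(-32) - 438/s(-9) = -73/(-32) - 438/(-4 + 4*(-9)) = -73*(-1/32) - 438/(-4 - 36) = 73/32 - 438/(-40) = 73/32 - 438*(-1/40) = 73/32 + 219/20 = 2117/160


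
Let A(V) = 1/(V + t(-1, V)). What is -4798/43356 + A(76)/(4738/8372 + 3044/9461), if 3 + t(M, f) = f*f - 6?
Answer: -7129358875577/64535210269338 ≈ -0.11047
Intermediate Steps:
t(M, f) = -9 + f**2 (t(M, f) = -3 + (f*f - 6) = -3 + (f**2 - 6) = -3 + (-6 + f**2) = -9 + f**2)
A(V) = 1/(-9 + V + V**2) (A(V) = 1/(V + (-9 + V**2)) = 1/(-9 + V + V**2))
-4798/43356 + A(76)/(4738/8372 + 3044/9461) = -4798/43356 + 1/((-9 + 76 + 76**2)*(4738/8372 + 3044/9461)) = -4798*1/43356 + 1/((-9 + 76 + 5776)*(4738*(1/8372) + 3044*(1/9461))) = -2399/21678 + 1/(5843*(103/182 + 3044/9461)) = -2399/21678 + 1/(5843*(1528491/1721902)) = -2399/21678 + (1/5843)*(1721902/1528491) = -2399/21678 + 1721902/8930972913 = -7129358875577/64535210269338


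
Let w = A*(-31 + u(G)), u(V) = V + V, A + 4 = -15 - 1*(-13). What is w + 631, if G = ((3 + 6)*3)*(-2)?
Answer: 1465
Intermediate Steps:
A = -6 (A = -4 + (-15 - 1*(-13)) = -4 + (-15 + 13) = -4 - 2 = -6)
G = -54 (G = (9*3)*(-2) = 27*(-2) = -54)
u(V) = 2*V
w = 834 (w = -6*(-31 + 2*(-54)) = -6*(-31 - 108) = -6*(-139) = 834)
w + 631 = 834 + 631 = 1465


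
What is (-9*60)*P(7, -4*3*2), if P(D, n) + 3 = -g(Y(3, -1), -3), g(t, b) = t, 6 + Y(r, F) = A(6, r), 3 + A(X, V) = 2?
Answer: -2160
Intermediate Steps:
A(X, V) = -1 (A(X, V) = -3 + 2 = -1)
Y(r, F) = -7 (Y(r, F) = -6 - 1 = -7)
P(D, n) = 4 (P(D, n) = -3 - 1*(-7) = -3 + 7 = 4)
(-9*60)*P(7, -4*3*2) = -9*60*4 = -540*4 = -2160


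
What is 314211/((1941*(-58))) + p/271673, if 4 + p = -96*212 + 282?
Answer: -29207511925/10194800998 ≈ -2.8649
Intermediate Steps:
p = -20074 (p = -4 + (-96*212 + 282) = -4 + (-20352 + 282) = -4 - 20070 = -20074)
314211/((1941*(-58))) + p/271673 = 314211/((1941*(-58))) - 20074/271673 = 314211/(-112578) - 20074*1/271673 = 314211*(-1/112578) - 20074/271673 = -104737/37526 - 20074/271673 = -29207511925/10194800998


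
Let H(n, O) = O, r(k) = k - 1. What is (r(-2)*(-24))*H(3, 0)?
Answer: 0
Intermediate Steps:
r(k) = -1 + k
(r(-2)*(-24))*H(3, 0) = ((-1 - 2)*(-24))*0 = -3*(-24)*0 = 72*0 = 0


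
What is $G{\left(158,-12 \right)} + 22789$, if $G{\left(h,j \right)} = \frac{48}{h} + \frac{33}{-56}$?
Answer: $\frac{100817273}{4424} \approx 22789.0$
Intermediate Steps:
$G{\left(h,j \right)} = - \frac{33}{56} + \frac{48}{h}$ ($G{\left(h,j \right)} = \frac{48}{h} + 33 \left(- \frac{1}{56}\right) = \frac{48}{h} - \frac{33}{56} = - \frac{33}{56} + \frac{48}{h}$)
$G{\left(158,-12 \right)} + 22789 = \left(- \frac{33}{56} + \frac{48}{158}\right) + 22789 = \left(- \frac{33}{56} + 48 \cdot \frac{1}{158}\right) + 22789 = \left(- \frac{33}{56} + \frac{24}{79}\right) + 22789 = - \frac{1263}{4424} + 22789 = \frac{100817273}{4424}$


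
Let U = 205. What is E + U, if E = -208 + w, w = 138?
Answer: 135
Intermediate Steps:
E = -70 (E = -208 + 138 = -70)
E + U = -70 + 205 = 135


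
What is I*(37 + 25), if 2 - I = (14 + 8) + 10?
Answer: -1860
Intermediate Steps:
I = -30 (I = 2 - ((14 + 8) + 10) = 2 - (22 + 10) = 2 - 1*32 = 2 - 32 = -30)
I*(37 + 25) = -30*(37 + 25) = -30*62 = -1860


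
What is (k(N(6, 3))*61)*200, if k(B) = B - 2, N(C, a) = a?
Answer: 12200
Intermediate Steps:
k(B) = -2 + B
(k(N(6, 3))*61)*200 = ((-2 + 3)*61)*200 = (1*61)*200 = 61*200 = 12200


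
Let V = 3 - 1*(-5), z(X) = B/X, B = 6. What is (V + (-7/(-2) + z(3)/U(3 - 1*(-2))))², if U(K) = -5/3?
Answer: 10609/100 ≈ 106.09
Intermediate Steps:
z(X) = 6/X
V = 8 (V = 3 + 5 = 8)
U(K) = -5/3 (U(K) = -5*⅓ = -5/3)
(V + (-7/(-2) + z(3)/U(3 - 1*(-2))))² = (8 + (-7/(-2) + (6/3)/(-5/3)))² = (8 + (-7*(-½) + (6*(⅓))*(-⅗)))² = (8 + (7/2 + 2*(-⅗)))² = (8 + (7/2 - 6/5))² = (8 + 23/10)² = (103/10)² = 10609/100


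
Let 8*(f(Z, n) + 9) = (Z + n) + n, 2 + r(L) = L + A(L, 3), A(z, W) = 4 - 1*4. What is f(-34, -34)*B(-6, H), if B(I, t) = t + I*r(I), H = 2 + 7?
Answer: -4959/4 ≈ -1239.8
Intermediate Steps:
A(z, W) = 0 (A(z, W) = 4 - 4 = 0)
r(L) = -2 + L (r(L) = -2 + (L + 0) = -2 + L)
f(Z, n) = -9 + n/4 + Z/8 (f(Z, n) = -9 + ((Z + n) + n)/8 = -9 + (Z + 2*n)/8 = -9 + (n/4 + Z/8) = -9 + n/4 + Z/8)
H = 9
B(I, t) = t + I*(-2 + I)
f(-34, -34)*B(-6, H) = (-9 + (1/4)*(-34) + (1/8)*(-34))*(9 - 6*(-2 - 6)) = (-9 - 17/2 - 17/4)*(9 - 6*(-8)) = -87*(9 + 48)/4 = -87/4*57 = -4959/4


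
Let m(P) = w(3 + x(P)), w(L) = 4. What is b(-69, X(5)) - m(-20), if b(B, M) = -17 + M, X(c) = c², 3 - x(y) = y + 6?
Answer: 4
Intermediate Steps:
x(y) = -3 - y (x(y) = 3 - (y + 6) = 3 - (6 + y) = 3 + (-6 - y) = -3 - y)
m(P) = 4
b(-69, X(5)) - m(-20) = (-17 + 5²) - 1*4 = (-17 + 25) - 4 = 8 - 4 = 4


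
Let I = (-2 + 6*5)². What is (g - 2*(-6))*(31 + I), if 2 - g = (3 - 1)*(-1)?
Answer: 13040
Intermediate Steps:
g = 4 (g = 2 - (3 - 1)*(-1) = 2 - 2*(-1) = 2 - 1*(-2) = 2 + 2 = 4)
I = 784 (I = (-2 + 30)² = 28² = 784)
(g - 2*(-6))*(31 + I) = (4 - 2*(-6))*(31 + 784) = (4 - 1*(-12))*815 = (4 + 12)*815 = 16*815 = 13040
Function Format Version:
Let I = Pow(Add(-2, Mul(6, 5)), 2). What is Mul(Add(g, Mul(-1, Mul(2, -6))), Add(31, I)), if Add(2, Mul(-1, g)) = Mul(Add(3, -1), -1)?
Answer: 13040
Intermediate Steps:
g = 4 (g = Add(2, Mul(-1, Mul(Add(3, -1), -1))) = Add(2, Mul(-1, Mul(2, -1))) = Add(2, Mul(-1, -2)) = Add(2, 2) = 4)
I = 784 (I = Pow(Add(-2, 30), 2) = Pow(28, 2) = 784)
Mul(Add(g, Mul(-1, Mul(2, -6))), Add(31, I)) = Mul(Add(4, Mul(-1, Mul(2, -6))), Add(31, 784)) = Mul(Add(4, Mul(-1, -12)), 815) = Mul(Add(4, 12), 815) = Mul(16, 815) = 13040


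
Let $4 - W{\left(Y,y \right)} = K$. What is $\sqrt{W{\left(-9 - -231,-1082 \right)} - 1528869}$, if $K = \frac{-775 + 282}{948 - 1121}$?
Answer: $\frac{i \sqrt{45757485874}}{173} \approx 1236.5 i$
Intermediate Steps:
$K = \frac{493}{173}$ ($K = - \frac{493}{-173} = \left(-493\right) \left(- \frac{1}{173}\right) = \frac{493}{173} \approx 2.8497$)
$W{\left(Y,y \right)} = \frac{199}{173}$ ($W{\left(Y,y \right)} = 4 - \frac{493}{173} = \frac{199}{173}$)
$\sqrt{W{\left(-9 - -231,-1082 \right)} - 1528869} = \sqrt{\frac{199}{173} - 1528869} = \sqrt{- \frac{264494138}{173}} = \frac{i \sqrt{45757485874}}{173}$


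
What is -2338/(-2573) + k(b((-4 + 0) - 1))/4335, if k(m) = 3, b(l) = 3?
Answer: 3380983/3717985 ≈ 0.90936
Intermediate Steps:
-2338/(-2573) + k(b((-4 + 0) - 1))/4335 = -2338/(-2573) + 3/4335 = -2338*(-1/2573) + 3*(1/4335) = 2338/2573 + 1/1445 = 3380983/3717985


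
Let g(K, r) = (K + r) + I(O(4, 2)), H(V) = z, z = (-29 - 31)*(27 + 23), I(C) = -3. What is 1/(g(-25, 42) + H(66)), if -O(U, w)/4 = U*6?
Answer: -1/2986 ≈ -0.00033490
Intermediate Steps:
O(U, w) = -24*U (O(U, w) = -4*U*6 = -24*U)
z = -3000 (z = -60*50 = -3000)
H(V) = -3000
g(K, r) = -3 + K + r (g(K, r) = (K + r) - 3 = -3 + K + r)
1/(g(-25, 42) + H(66)) = 1/((-3 - 25 + 42) - 3000) = 1/(14 - 3000) = 1/(-2986) = -1/2986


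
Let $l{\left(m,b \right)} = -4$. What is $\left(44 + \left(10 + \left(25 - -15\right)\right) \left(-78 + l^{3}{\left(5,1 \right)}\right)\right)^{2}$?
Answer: $49787136$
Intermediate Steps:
$\left(44 + \left(10 + \left(25 - -15\right)\right) \left(-78 + l^{3}{\left(5,1 \right)}\right)\right)^{2} = \left(44 + \left(10 + \left(25 - -15\right)\right) \left(-78 + \left(-4\right)^{3}\right)\right)^{2} = \left(44 + \left(10 + \left(25 + 15\right)\right) \left(-78 - 64\right)\right)^{2} = \left(44 + \left(10 + 40\right) \left(-142\right)\right)^{2} = \left(44 + 50 \left(-142\right)\right)^{2} = \left(44 - 7100\right)^{2} = \left(-7056\right)^{2} = 49787136$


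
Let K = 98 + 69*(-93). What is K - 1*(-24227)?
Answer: 17908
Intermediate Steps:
K = -6319 (K = 98 - 6417 = -6319)
K - 1*(-24227) = -6319 - 1*(-24227) = -6319 + 24227 = 17908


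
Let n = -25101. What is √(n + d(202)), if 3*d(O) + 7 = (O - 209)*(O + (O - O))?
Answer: 2*I*√57543/3 ≈ 159.92*I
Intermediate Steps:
d(O) = -7/3 + O*(-209 + O)/3 (d(O) = -7/3 + ((O - 209)*(O + (O - O)))/3 = -7/3 + ((-209 + O)*(O + 0))/3 = -7/3 + ((-209 + O)*O)/3 = -7/3 + (O*(-209 + O))/3 = -7/3 + O*(-209 + O)/3)
√(n + d(202)) = √(-25101 + (-7/3 - 209/3*202 + (⅓)*202²)) = √(-25101 + (-7/3 - 42218/3 + (⅓)*40804)) = √(-25101 + (-7/3 - 42218/3 + 40804/3)) = √(-25101 - 1421/3) = √(-76724/3) = 2*I*√57543/3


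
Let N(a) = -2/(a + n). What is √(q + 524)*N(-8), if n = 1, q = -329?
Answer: 2*√195/7 ≈ 3.9898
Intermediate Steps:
N(a) = -2/(1 + a) (N(a) = -2/(a + 1) = -2/(1 + a))
√(q + 524)*N(-8) = √(-329 + 524)*(-2/(1 - 8)) = √195*(-2/(-7)) = √195*(-2*(-⅐)) = √195*(2/7) = 2*√195/7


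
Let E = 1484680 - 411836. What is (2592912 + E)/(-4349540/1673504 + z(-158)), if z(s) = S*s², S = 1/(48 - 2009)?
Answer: -3007515755554016/12576700449 ≈ -2.3913e+5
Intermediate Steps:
E = 1072844
S = -1/1961 (S = 1/(-1961) = -1/1961 ≈ -0.00050994)
z(s) = -s²/1961
(2592912 + E)/(-4349540/1673504 + z(-158)) = (2592912 + 1072844)/(-4349540/1673504 - 1/1961*(-158)²) = 3665756/(-4349540*1/1673504 - 1/1961*24964) = 3665756/(-1087385/418376 - 24964/1961) = 3665756/(-12576700449/820435336) = 3665756*(-820435336/12576700449) = -3007515755554016/12576700449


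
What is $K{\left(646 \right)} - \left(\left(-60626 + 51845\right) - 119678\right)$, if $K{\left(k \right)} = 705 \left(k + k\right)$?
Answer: $1039319$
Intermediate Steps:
$K{\left(k \right)} = 1410 k$ ($K{\left(k \right)} = 705 \cdot 2 k = 1410 k$)
$K{\left(646 \right)} - \left(\left(-60626 + 51845\right) - 119678\right) = 1410 \cdot 646 - \left(\left(-60626 + 51845\right) - 119678\right) = 910860 - \left(-8781 - 119678\right) = 910860 - -128459 = 910860 + 128459 = 1039319$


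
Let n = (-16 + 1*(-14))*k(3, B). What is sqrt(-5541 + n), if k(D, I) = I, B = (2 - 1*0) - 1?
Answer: 3*I*sqrt(619) ≈ 74.639*I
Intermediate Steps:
B = 1 (B = (2 + 0) - 1 = 2 - 1 = 1)
n = -30 (n = (-16 + 1*(-14))*1 = (-16 - 14)*1 = -30*1 = -30)
sqrt(-5541 + n) = sqrt(-5541 - 30) = sqrt(-5571) = 3*I*sqrt(619)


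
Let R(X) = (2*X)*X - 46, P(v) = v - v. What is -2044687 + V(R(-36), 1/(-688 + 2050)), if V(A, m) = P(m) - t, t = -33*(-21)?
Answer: -2045380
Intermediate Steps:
P(v) = 0
R(X) = -46 + 2*X² (R(X) = 2*X² - 46 = -46 + 2*X²)
t = 693
V(A, m) = -693 (V(A, m) = 0 - 1*693 = 0 - 693 = -693)
-2044687 + V(R(-36), 1/(-688 + 2050)) = -2044687 - 693 = -2045380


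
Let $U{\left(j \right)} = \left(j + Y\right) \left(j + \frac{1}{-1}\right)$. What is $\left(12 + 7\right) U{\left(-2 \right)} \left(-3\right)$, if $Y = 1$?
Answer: $-171$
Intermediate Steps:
$U{\left(j \right)} = \left(1 + j\right) \left(-1 + j\right)$ ($U{\left(j \right)} = \left(j + 1\right) \left(j + \frac{1}{-1}\right) = \left(1 + j\right) \left(j - 1\right) = \left(1 + j\right) \left(-1 + j\right)$)
$\left(12 + 7\right) U{\left(-2 \right)} \left(-3\right) = \left(12 + 7\right) \left(-1 + \left(-2\right)^{2}\right) \left(-3\right) = 19 \left(-1 + 4\right) \left(-3\right) = 19 \cdot 3 \left(-3\right) = 19 \left(-9\right) = -171$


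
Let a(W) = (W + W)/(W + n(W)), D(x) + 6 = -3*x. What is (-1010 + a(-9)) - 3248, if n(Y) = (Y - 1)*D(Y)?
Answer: -310828/73 ≈ -4257.9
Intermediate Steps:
D(x) = -6 - 3*x
n(Y) = (-1 + Y)*(-6 - 3*Y) (n(Y) = (Y - 1)*(-6 - 3*Y) = (-1 + Y)*(-6 - 3*Y))
a(W) = 2*W/(6 - 3*W² - 2*W) (a(W) = (W + W)/(W + (6 - 3*W - 3*W²)) = (2*W)/(6 - 3*W² - 2*W) = 2*W/(6 - 3*W² - 2*W))
(-1010 + a(-9)) - 3248 = (-1010 + 2*(-9)/(-9 - 3*(-1 - 9)*(2 - 9))) - 3248 = (-1010 + 2*(-9)/(-9 - 3*(-10)*(-7))) - 3248 = (-1010 + 2*(-9)/(-9 - 210)) - 3248 = (-1010 + 2*(-9)/(-219)) - 3248 = (-1010 + 2*(-9)*(-1/219)) - 3248 = (-1010 + 6/73) - 3248 = -73724/73 - 3248 = -310828/73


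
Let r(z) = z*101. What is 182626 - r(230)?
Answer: 159396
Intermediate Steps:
r(z) = 101*z
182626 - r(230) = 182626 - 101*230 = 182626 - 1*23230 = 182626 - 23230 = 159396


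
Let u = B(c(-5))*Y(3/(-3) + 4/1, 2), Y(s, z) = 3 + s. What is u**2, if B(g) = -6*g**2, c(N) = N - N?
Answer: 0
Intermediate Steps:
c(N) = 0
B(g) = -6*g**2
u = 0 (u = (-6*0**2)*(3 + (3/(-3) + 4/1)) = (-6*0)*(3 + (3*(-1/3) + 4*1)) = 0*(3 + (-1 + 4)) = 0*(3 + 3) = 0*6 = 0)
u**2 = 0**2 = 0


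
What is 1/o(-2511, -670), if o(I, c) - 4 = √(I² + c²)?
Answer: -4/6754005 + √6754021/6754005 ≈ 0.00038419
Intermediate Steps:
o(I, c) = 4 + √(I² + c²)
1/o(-2511, -670) = 1/(4 + √((-2511)² + (-670)²)) = 1/(4 + √(6305121 + 448900)) = 1/(4 + √6754021)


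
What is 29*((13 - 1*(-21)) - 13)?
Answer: 609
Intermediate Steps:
29*((13 - 1*(-21)) - 13) = 29*((13 + 21) - 13) = 29*(34 - 13) = 29*21 = 609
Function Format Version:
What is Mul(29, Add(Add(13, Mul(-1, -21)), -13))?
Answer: 609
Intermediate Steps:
Mul(29, Add(Add(13, Mul(-1, -21)), -13)) = Mul(29, Add(Add(13, 21), -13)) = Mul(29, Add(34, -13)) = Mul(29, 21) = 609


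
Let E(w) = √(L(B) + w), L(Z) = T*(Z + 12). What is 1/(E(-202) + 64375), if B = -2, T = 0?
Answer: 64375/4144140827 - I*√202/4144140827 ≈ 1.5534e-5 - 3.4296e-9*I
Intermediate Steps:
L(Z) = 0 (L(Z) = 0*(Z + 12) = 0*(12 + Z) = 0)
E(w) = √w (E(w) = √(0 + w) = √w)
1/(E(-202) + 64375) = 1/(√(-202) + 64375) = 1/(I*√202 + 64375) = 1/(64375 + I*√202)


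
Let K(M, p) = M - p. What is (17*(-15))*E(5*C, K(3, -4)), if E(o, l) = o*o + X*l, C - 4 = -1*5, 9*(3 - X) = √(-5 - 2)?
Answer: -11730 + 595*I*√7/3 ≈ -11730.0 + 524.74*I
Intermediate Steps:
X = 3 - I*√7/9 (X = 3 - √(-5 - 2)/9 = 3 - I*√7/9 ≈ 3.0 - 0.29397*I)
C = -1 (C = 4 - 1*5 = 4 - 5 = -1)
E(o, l) = o² + l*(3 - I*√7/9) (E(o, l) = o*o + (3 - I*√7/9)*l = o² + l*(3 - I*√7/9))
(17*(-15))*E(5*C, K(3, -4)) = (17*(-15))*((5*(-1))² + (3 - 1*(-4))*(27 - I*√7)/9) = -255*((-5)² + (3 + 4)*(27 - I*√7)/9) = -255*(25 + (⅑)*7*(27 - I*√7)) = -255*(25 + (21 - 7*I*√7/9)) = -255*(46 - 7*I*√7/9) = -11730 + 595*I*√7/3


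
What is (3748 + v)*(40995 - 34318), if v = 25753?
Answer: 196978177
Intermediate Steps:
(3748 + v)*(40995 - 34318) = (3748 + 25753)*(40995 - 34318) = 29501*6677 = 196978177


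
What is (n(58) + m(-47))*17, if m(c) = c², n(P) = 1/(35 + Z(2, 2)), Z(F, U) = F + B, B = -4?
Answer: 1239266/33 ≈ 37554.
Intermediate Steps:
Z(F, U) = -4 + F (Z(F, U) = F - 4 = -4 + F)
n(P) = 1/33 (n(P) = 1/(35 + (-4 + 2)) = 1/(35 - 2) = 1/33)
(n(58) + m(-47))*17 = (1/33 + (-47)²)*17 = (1/33 + 2209)*17 = (72898/33)*17 = 1239266/33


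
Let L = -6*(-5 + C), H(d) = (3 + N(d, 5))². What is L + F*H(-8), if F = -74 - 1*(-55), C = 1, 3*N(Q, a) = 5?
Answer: -3508/9 ≈ -389.78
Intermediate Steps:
N(Q, a) = 5/3 (N(Q, a) = (⅓)*5 = 5/3)
H(d) = 196/9 (H(d) = (3 + 5/3)² = (14/3)² = 196/9)
F = -19 (F = -74 + 55 = -19)
L = 24 (L = -6*(-5 + 1) = -6*(-4) = 24)
L + F*H(-8) = 24 - 19*196/9 = 24 - 3724/9 = -3508/9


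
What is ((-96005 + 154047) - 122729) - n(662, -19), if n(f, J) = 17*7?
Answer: -64806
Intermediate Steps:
n(f, J) = 119
((-96005 + 154047) - 122729) - n(662, -19) = ((-96005 + 154047) - 122729) - 1*119 = (58042 - 122729) - 119 = -64687 - 119 = -64806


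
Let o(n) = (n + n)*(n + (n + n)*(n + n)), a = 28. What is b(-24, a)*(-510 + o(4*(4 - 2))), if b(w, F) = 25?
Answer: 92850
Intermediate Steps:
o(n) = 2*n*(n + 4*n²) (o(n) = (2*n)*(n + (2*n)*(2*n)) = (2*n)*(n + 4*n²) = 2*n*(n + 4*n²))
b(-24, a)*(-510 + o(4*(4 - 2))) = 25*(-510 + (4*(4 - 2))²*(2 + 8*(4*(4 - 2)))) = 25*(-510 + (4*2)²*(2 + 8*(4*2))) = 25*(-510 + 8²*(2 + 8*8)) = 25*(-510 + 64*(2 + 64)) = 25*(-510 + 64*66) = 25*(-510 + 4224) = 25*3714 = 92850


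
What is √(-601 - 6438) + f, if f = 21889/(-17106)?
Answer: -21889/17106 + I*√7039 ≈ -1.2796 + 83.899*I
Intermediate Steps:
f = -21889/17106 (f = 21889*(-1/17106) = -21889/17106 ≈ -1.2796)
√(-601 - 6438) + f = √(-601 - 6438) - 21889/17106 = √(-7039) - 21889/17106 = I*√7039 - 21889/17106 = -21889/17106 + I*√7039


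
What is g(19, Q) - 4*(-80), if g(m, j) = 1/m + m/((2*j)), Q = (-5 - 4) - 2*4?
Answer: 206393/646 ≈ 319.49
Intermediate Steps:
Q = -17 (Q = -9 - 8 = -17)
g(m, j) = 1/m + m/(2*j) (g(m, j) = 1/m + m*(1/(2*j)) = 1/m + m/(2*j))
g(19, Q) - 4*(-80) = (1/19 + (½)*19/(-17)) - 4*(-80) = (1/19 + (½)*19*(-1/17)) + 320 = (1/19 - 19/34) + 320 = -327/646 + 320 = 206393/646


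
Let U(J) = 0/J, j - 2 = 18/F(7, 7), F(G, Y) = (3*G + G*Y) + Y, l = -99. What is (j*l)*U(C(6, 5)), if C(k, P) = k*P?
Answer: 0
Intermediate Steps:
F(G, Y) = Y + 3*G + G*Y
C(k, P) = P*k
j = 172/77 (j = 2 + 18/(7 + 3*7 + 7*7) = 2 + 18/(7 + 21 + 49) = 2 + 18/77 = 172/77 ≈ 2.2338)
U(J) = 0
(j*l)*U(C(6, 5)) = ((172/77)*(-99))*0 = -1548/7*0 = 0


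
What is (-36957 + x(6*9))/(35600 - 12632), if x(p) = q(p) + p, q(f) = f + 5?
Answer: -9211/5742 ≈ -1.6041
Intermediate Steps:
q(f) = 5 + f
x(p) = 5 + 2*p (x(p) = (5 + p) + p = 5 + 2*p)
(-36957 + x(6*9))/(35600 - 12632) = (-36957 + (5 + 2*(6*9)))/(35600 - 12632) = (-36957 + (5 + 2*54))/22968 = (-36957 + (5 + 108))*(1/22968) = (-36957 + 113)*(1/22968) = -36844*1/22968 = -9211/5742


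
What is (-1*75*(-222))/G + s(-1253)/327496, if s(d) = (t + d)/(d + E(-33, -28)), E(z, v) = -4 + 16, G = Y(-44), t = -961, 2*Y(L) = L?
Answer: -1691733793923/2235323948 ≈ -756.82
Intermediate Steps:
Y(L) = L/2
G = -22 (G = (½)*(-44) = -22)
E(z, v) = 12
s(d) = (-961 + d)/(12 + d) (s(d) = (-961 + d)/(d + 12) = (-961 + d)/(12 + d))
(-1*75*(-222))/G + s(-1253)/327496 = (-1*75*(-222))/(-22) + ((-961 - 1253)/(12 - 1253))/327496 = -75*(-222)*(-1/22) + (-2214/(-1241))*(1/327496) = 16650*(-1/22) - 1/1241*(-2214)*(1/327496) = -8325/11 + (2214/1241)*(1/327496) = -8325/11 + 1107/203211268 = -1691733793923/2235323948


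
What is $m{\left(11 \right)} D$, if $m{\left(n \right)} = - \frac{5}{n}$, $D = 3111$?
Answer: $- \frac{15555}{11} \approx -1414.1$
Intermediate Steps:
$m{\left(11 \right)} D = - \frac{5}{11} \cdot 3111 = \left(-5\right) \frac{1}{11} \cdot 3111 = \left(- \frac{5}{11}\right) 3111 = - \frac{15555}{11}$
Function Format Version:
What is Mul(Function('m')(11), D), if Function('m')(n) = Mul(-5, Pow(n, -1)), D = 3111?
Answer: Rational(-15555, 11) ≈ -1414.1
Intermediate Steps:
Mul(Function('m')(11), D) = Mul(Mul(-5, Pow(11, -1)), 3111) = Mul(Mul(-5, Rational(1, 11)), 3111) = Mul(Rational(-5, 11), 3111) = Rational(-15555, 11)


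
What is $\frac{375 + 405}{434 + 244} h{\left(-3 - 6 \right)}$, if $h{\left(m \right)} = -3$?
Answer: $- \frac{390}{113} \approx -3.4513$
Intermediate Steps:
$\frac{375 + 405}{434 + 244} h{\left(-3 - 6 \right)} = \frac{375 + 405}{434 + 244} \left(-3\right) = \frac{780}{678} \left(-3\right) = 780 \cdot \frac{1}{678} \left(-3\right) = \frac{130}{113} \left(-3\right) = - \frac{390}{113}$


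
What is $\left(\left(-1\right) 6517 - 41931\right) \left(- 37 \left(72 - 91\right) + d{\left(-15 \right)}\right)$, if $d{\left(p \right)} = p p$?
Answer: $-44959744$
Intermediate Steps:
$d{\left(p \right)} = p^{2}$
$\left(\left(-1\right) 6517 - 41931\right) \left(- 37 \left(72 - 91\right) + d{\left(-15 \right)}\right) = \left(\left(-1\right) 6517 - 41931\right) \left(- 37 \left(72 - 91\right) + \left(-15\right)^{2}\right) = \left(-6517 - 41931\right) \left(\left(-37\right) \left(-19\right) + 225\right) = - 48448 \left(703 + 225\right) = \left(-48448\right) 928 = -44959744$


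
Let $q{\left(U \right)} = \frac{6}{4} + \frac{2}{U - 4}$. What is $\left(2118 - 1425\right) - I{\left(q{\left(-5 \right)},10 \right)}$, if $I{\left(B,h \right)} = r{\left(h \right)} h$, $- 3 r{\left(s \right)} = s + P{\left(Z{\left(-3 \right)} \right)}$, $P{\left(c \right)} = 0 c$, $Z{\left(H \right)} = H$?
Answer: $\frac{2179}{3} \approx 726.33$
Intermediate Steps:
$P{\left(c \right)} = 0$
$q{\left(U \right)} = \frac{3}{2} + \frac{2}{-4 + U}$ ($q{\left(U \right)} = 6 \cdot \frac{1}{4} + \frac{2}{U - 4} = \frac{3}{2} + \frac{2}{-4 + U}$)
$r{\left(s \right)} = - \frac{s}{3}$ ($r{\left(s \right)} = - \frac{s + 0}{3} = - \frac{s}{3}$)
$I{\left(B,h \right)} = - \frac{h^{2}}{3}$ ($I{\left(B,h \right)} = - \frac{h}{3} h = - \frac{h^{2}}{3}$)
$\left(2118 - 1425\right) - I{\left(q{\left(-5 \right)},10 \right)} = \left(2118 - 1425\right) - - \frac{10^{2}}{3} = 693 - \left(- \frac{1}{3}\right) 100 = 693 - - \frac{100}{3} = 693 + \frac{100}{3} = \frac{2179}{3}$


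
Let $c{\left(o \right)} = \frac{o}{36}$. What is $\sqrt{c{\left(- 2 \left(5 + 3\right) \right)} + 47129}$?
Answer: $\frac{\sqrt{424157}}{3} \approx 217.09$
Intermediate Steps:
$c{\left(o \right)} = \frac{o}{36}$ ($c{\left(o \right)} = o \frac{1}{36} = \frac{o}{36}$)
$\sqrt{c{\left(- 2 \left(5 + 3\right) \right)} + 47129} = \sqrt{\frac{\left(-2\right) \left(5 + 3\right)}{36} + 47129} = \sqrt{\frac{\left(-2\right) 8}{36} + 47129} = \sqrt{\frac{1}{36} \left(-16\right) + 47129} = \sqrt{- \frac{4}{9} + 47129} = \sqrt{\frac{424157}{9}} = \frac{\sqrt{424157}}{3}$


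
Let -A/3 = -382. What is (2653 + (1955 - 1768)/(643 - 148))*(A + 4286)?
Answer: 648591664/45 ≈ 1.4413e+7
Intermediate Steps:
A = 1146 (A = -3*(-382) = 1146)
(2653 + (1955 - 1768)/(643 - 148))*(A + 4286) = (2653 + (1955 - 1768)/(643 - 148))*(1146 + 4286) = (2653 + 187/495)*5432 = (2653 + 187*(1/495))*5432 = (2653 + 17/45)*5432 = (119402/45)*5432 = 648591664/45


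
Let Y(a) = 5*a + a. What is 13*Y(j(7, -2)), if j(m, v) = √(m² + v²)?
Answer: 78*√53 ≈ 567.85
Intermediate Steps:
Y(a) = 6*a
13*Y(j(7, -2)) = 13*(6*√(7² + (-2)²)) = 13*(6*√(49 + 4)) = 13*(6*√53) = 78*√53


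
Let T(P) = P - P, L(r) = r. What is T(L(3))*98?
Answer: 0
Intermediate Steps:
T(P) = 0
T(L(3))*98 = 0*98 = 0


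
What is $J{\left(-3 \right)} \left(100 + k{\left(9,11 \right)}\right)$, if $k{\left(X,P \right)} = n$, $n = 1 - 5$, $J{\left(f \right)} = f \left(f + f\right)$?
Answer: $1728$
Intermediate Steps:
$J{\left(f \right)} = 2 f^{2}$ ($J{\left(f \right)} = f 2 f = 2 f^{2}$)
$n = -4$ ($n = 1 - 5 = -4$)
$k{\left(X,P \right)} = -4$
$J{\left(-3 \right)} \left(100 + k{\left(9,11 \right)}\right) = 2 \left(-3\right)^{2} \left(100 - 4\right) = 2 \cdot 9 \cdot 96 = 18 \cdot 96 = 1728$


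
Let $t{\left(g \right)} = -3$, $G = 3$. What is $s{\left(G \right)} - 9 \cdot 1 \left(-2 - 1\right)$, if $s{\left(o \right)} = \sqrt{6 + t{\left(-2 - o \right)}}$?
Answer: $27 + \sqrt{3} \approx 28.732$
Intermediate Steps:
$s{\left(o \right)} = \sqrt{3}$ ($s{\left(o \right)} = \sqrt{6 - 3} = \sqrt{3}$)
$s{\left(G \right)} - 9 \cdot 1 \left(-2 - 1\right) = \sqrt{3} - 9 \cdot 1 \left(-2 - 1\right) = \sqrt{3} - 9 \cdot 1 \left(-3\right) = \sqrt{3} - -27 = \sqrt{3} + 27 = 27 + \sqrt{3}$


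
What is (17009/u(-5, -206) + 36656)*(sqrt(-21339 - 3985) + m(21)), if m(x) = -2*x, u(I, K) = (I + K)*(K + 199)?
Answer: -324947526/211 + 108315842*I*sqrt(6331)/1477 ≈ -1.54e+6 + 5.8351e+6*I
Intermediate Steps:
u(I, K) = (199 + K)*(I + K) (u(I, K) = (I + K)*(199 + K) = (199 + K)*(I + K))
(17009/u(-5, -206) + 36656)*(sqrt(-21339 - 3985) + m(21)) = (17009/((-206)**2 + 199*(-5) + 199*(-206) - 5*(-206)) + 36656)*(sqrt(-21339 - 3985) - 2*21) = (17009/(42436 - 995 - 40994 + 1030) + 36656)*(sqrt(-25324) - 42) = (17009/1477 + 36656)*(2*I*sqrt(6331) - 42) = (17009*(1/1477) + 36656)*(-42 + 2*I*sqrt(6331)) = (17009/1477 + 36656)*(-42 + 2*I*sqrt(6331)) = 54157921*(-42 + 2*I*sqrt(6331))/1477 = -324947526/211 + 108315842*I*sqrt(6331)/1477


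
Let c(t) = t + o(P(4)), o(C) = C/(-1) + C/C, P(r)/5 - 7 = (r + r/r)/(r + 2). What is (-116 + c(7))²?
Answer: 779689/36 ≈ 21658.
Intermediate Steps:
P(r) = 35 + 5*(1 + r)/(2 + r) (P(r) = 35 + 5*((r + r/r)/(r + 2)) = 35 + 5*((r + 1)/(2 + r)) = 35 + 5*((1 + r)/(2 + r)) = 35 + 5*(1 + r)/(2 + r))
o(C) = 1 - C (o(C) = C*(-1) + 1 = -C + 1 = 1 - C)
c(t) = -229/6 + t (c(t) = t + (1 - 5*(15 + 8*4)/(2 + 4)) = t + (1 - 5*(15 + 32)/6) = t + (1 - 5*47/6) = t + (1 - 1*235/6) = t + (1 - 235/6) = t - 229/6 = -229/6 + t)
(-116 + c(7))² = (-116 + (-229/6 + 7))² = (-116 - 187/6)² = (-883/6)² = 779689/36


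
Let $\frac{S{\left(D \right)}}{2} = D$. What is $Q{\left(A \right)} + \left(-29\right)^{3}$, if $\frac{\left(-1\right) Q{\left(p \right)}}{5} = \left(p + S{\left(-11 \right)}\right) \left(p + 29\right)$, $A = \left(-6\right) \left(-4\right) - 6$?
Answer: $-23449$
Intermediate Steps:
$S{\left(D \right)} = 2 D$
$A = 18$ ($A = 24 - 6 = 18$)
$Q{\left(p \right)} = - 5 \left(-22 + p\right) \left(29 + p\right)$ ($Q{\left(p \right)} = - 5 \left(p + 2 \left(-11\right)\right) \left(p + 29\right) = - 5 \left(p - 22\right) \left(29 + p\right) = - 5 \left(-22 + p\right) \left(29 + p\right)$)
$Q{\left(A \right)} + \left(-29\right)^{3} = \left(3190 - 630 - 5 \cdot 18^{2}\right) + \left(-29\right)^{3} = \left(3190 - 630 - 1620\right) - 24389 = 940 - 24389 = -23449$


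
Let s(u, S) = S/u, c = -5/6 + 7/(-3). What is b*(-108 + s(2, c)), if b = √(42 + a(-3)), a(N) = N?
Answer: -1315*√39/12 ≈ -684.35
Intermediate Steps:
c = -19/6 (c = -5*⅙ + 7*(-⅓) = -⅚ - 7/3 = -19/6 ≈ -3.1667)
b = √39 (b = √(42 - 3) = √39 ≈ 6.2450)
b*(-108 + s(2, c)) = √39*(-108 - 19/6/2) = √39*(-108 - 19/6*½) = √39*(-108 - 19/12) = √39*(-1315/12) = -1315*√39/12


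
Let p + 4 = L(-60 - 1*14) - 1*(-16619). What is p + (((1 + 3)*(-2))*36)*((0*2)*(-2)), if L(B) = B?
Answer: 16541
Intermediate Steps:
p = 16541 (p = -4 + ((-60 - 1*14) - 1*(-16619)) = -4 + ((-60 - 14) + 16619) = -4 + (-74 + 16619) = -4 + 16545 = 16541)
p + (((1 + 3)*(-2))*36)*((0*2)*(-2)) = 16541 + (((1 + 3)*(-2))*36)*((0*2)*(-2)) = 16541 + ((4*(-2))*36)*(0*(-2)) = 16541 - 8*36*0 = 16541 - 288*0 = 16541 + 0 = 16541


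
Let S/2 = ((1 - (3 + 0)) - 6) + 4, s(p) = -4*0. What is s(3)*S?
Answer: 0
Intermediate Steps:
s(p) = 0
S = -8 (S = 2*(((1 - (3 + 0)) - 6) + 4) = 2*(((1 - 3) - 6) + 4) = 2*((-2 - 6) + 4) = 2*(-8 + 4) = 2*(-4) = -8)
s(3)*S = 0*(-8) = 0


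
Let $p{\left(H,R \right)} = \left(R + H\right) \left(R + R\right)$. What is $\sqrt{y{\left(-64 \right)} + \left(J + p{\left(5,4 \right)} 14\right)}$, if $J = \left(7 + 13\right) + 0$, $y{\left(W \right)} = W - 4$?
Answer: $8 \sqrt{15} \approx 30.984$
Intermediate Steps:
$y{\left(W \right)} = -4 + W$
$p{\left(H,R \right)} = 2 R \left(H + R\right)$ ($p{\left(H,R \right)} = \left(H + R\right) 2 R = 2 R \left(H + R\right)$)
$J = 20$ ($J = 20 + 0 = 20$)
$\sqrt{y{\left(-64 \right)} + \left(J + p{\left(5,4 \right)} 14\right)} = \sqrt{\left(-4 - 64\right) + \left(20 + 2 \cdot 4 \left(5 + 4\right) 14\right)} = \sqrt{-68 + \left(20 + 2 \cdot 4 \cdot 9 \cdot 14\right)} = \sqrt{-68 + \left(20 + 72 \cdot 14\right)} = \sqrt{-68 + \left(20 + 1008\right)} = \sqrt{-68 + 1028} = \sqrt{960} = 8 \sqrt{15}$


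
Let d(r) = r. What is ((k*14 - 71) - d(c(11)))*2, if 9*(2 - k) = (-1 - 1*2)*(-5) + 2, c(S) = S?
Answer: -1448/9 ≈ -160.89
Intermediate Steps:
k = ⅑ (k = 2 - ((-1 - 1*2)*(-5) + 2)/9 = 2 - ((-1 - 2)*(-5) + 2)/9 = 2 - (-3*(-5) + 2)/9 = 2 - (15 + 2)/9 = 2 - ⅑*17 = 2 - 17/9 = ⅑ ≈ 0.11111)
((k*14 - 71) - d(c(11)))*2 = (((⅑)*14 - 71) - 1*11)*2 = ((14/9 - 71) - 11)*2 = (-625/9 - 11)*2 = -724/9*2 = -1448/9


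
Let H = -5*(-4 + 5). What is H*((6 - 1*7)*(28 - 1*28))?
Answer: 0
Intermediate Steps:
H = -5 (H = -5*1 = -5)
H*((6 - 1*7)*(28 - 1*28)) = -5*(6 - 1*7)*(28 - 1*28) = -5*(6 - 7)*(28 - 28) = -(-5)*0 = -5*0 = 0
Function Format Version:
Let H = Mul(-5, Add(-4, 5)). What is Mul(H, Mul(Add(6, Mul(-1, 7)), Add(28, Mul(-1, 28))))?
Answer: 0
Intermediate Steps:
H = -5 (H = Mul(-5, 1) = -5)
Mul(H, Mul(Add(6, Mul(-1, 7)), Add(28, Mul(-1, 28)))) = Mul(-5, Mul(Add(6, Mul(-1, 7)), Add(28, Mul(-1, 28)))) = Mul(-5, Mul(Add(6, -7), Add(28, -28))) = Mul(-5, Mul(-1, 0)) = Mul(-5, 0) = 0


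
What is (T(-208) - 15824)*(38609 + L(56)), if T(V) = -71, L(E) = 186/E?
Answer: -17184799775/28 ≈ -6.1374e+8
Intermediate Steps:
(T(-208) - 15824)*(38609 + L(56)) = (-71 - 15824)*(38609 + 186/56) = -15895*(38609 + 186*(1/56)) = -15895*(38609 + 93/28) = -15895*1081145/28 = -17184799775/28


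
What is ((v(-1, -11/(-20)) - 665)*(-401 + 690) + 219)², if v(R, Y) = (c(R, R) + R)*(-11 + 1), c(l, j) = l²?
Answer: 36850945156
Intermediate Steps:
v(R, Y) = -10*R - 10*R² (v(R, Y) = (R² + R)*(-11 + 1) = (R + R²)*(-10) = -10*R - 10*R²)
((v(-1, -11/(-20)) - 665)*(-401 + 690) + 219)² = ((10*(-1)*(-1 - 1*(-1)) - 665)*(-401 + 690) + 219)² = ((10*(-1)*(-1 + 1) - 665)*289 + 219)² = ((10*(-1)*0 - 665)*289 + 219)² = ((0 - 665)*289 + 219)² = (-665*289 + 219)² = (-192185 + 219)² = (-191966)² = 36850945156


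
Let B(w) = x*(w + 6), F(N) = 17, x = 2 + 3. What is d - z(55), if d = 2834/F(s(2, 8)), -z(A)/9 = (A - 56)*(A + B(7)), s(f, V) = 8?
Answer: -15526/17 ≈ -913.29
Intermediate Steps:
x = 5
B(w) = 30 + 5*w (B(w) = 5*(w + 6) = 5*(6 + w) = 30 + 5*w)
z(A) = -9*(-56 + A)*(65 + A) (z(A) = -9*(A - 56)*(A + (30 + 5*7)) = -9*(-56 + A)*(A + (30 + 35)) = -9*(-56 + A)*(A + 65) = -9*(-56 + A)*(65 + A))
d = 2834/17 ≈ 166.71
d - z(55) = 2834/17 - (32760 - 81*55 - 9*55²) = 2834/17 - (32760 - 4455 - 9*3025) = 2834/17 - (32760 - 4455 - 27225) = 2834/17 - 1*1080 = 2834/17 - 1080 = -15526/17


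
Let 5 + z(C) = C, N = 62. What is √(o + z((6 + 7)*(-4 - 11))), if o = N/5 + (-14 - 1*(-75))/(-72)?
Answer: I*√678410/60 ≈ 13.728*I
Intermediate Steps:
z(C) = -5 + C
o = 4159/360 (o = 62/5 + (-14 - 1*(-75))/(-72) = 62*(⅕) + (-14 + 75)*(-1/72) = 62/5 + 61*(-1/72) = 62/5 - 61/72 = 4159/360 ≈ 11.553)
√(o + z((6 + 7)*(-4 - 11))) = √(4159/360 + (-5 + (6 + 7)*(-4 - 11))) = √(4159/360 + (-5 + 13*(-15))) = √(4159/360 + (-5 - 195)) = √(4159/360 - 200) = √(-67841/360) = I*√678410/60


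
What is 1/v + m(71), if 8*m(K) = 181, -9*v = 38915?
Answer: 7043543/311320 ≈ 22.625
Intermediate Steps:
v = -38915/9 (v = -⅑*38915 = -38915/9 ≈ -4323.9)
m(K) = 181/8 (m(K) = (⅛)*181 = 181/8)
1/v + m(71) = 1/(-38915/9) + 181/8 = -9/38915 + 181/8 = 7043543/311320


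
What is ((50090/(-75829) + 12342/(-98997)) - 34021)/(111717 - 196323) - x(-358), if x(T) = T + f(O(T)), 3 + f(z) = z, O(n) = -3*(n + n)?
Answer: -378237065274130655/211708000753626 ≈ -1786.6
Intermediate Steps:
O(n) = -6*n
f(z) = -3 + z
x(T) = -3 - 5*T (x(T) = T + (-3 - 6*T) = -3 - 5*T)
((50090/(-75829) + 12342/(-98997)) - 34021)/(111717 - 196323) - x(-358) = ((50090/(-75829) + 12342/(-98997)) - 34021)/(111717 - 196323) - (-3 - 5*(-358)) = ((50090*(-1/75829) + 12342*(-1/98997)) - 34021)/(-84606) - (-3 + 1790) = ((-50090/75829 - 4114/32999) - 34021)*(-1/84606) - 1*1787 = (-1964880416/2502281171 - 34021)*(-1/84606) - 1787 = -85132072599007/2502281171*(-1/84606) - 1787 = 85132072599007/211708000753626 - 1787 = -378237065274130655/211708000753626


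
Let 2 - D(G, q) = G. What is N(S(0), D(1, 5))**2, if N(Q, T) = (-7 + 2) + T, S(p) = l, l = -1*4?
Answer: 16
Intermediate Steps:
D(G, q) = 2 - G
l = -4
S(p) = -4
N(Q, T) = -5 + T
N(S(0), D(1, 5))**2 = (-5 + (2 - 1*1))**2 = (-5 + (2 - 1))**2 = (-5 + 1)**2 = (-4)**2 = 16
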